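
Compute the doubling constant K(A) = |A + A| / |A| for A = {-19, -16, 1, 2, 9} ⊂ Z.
K = |A + A| / |A| = 15/5 = 3

Enumerate A + A = {a + b : a, b ∈ A}. With |A| = 5, there are |A|^2 = 25 ordered sum pairs; collecting distinct values, A + A = {-38, -35, -32, -18, -17, -15, -14, -10, -7, 2, 3, 4, 10, 11, 18}, so |A + A| = 15. Thus K = 15/5 = 3. For comparison, the minimum possible |A + A| over all 5-element sets is 2·5 − 1 = 9 (so min K = 9/5), attained only by arithmetic progressions.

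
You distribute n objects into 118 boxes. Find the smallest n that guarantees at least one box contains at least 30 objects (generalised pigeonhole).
n = (30 − 1)·118 + 1 = 3423

By the generalised pigeonhole principle, to guarantee some box contains ≥ r objects we need more than (r − 1) · k objects total. Threshold: n = (r − 1) · k + 1. With r = 30 and k = 118: n = 29 · 118 + 1 = 3422 + 1 = 3423. For n = 3422 = 29 · 118, we can put exactly 29 objects in every box, avoiding 30 in any single one — so 3423 is tight.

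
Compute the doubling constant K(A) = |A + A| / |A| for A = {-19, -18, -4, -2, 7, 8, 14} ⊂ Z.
K = |A + A| / |A| = 26/7

Enumerate A + A = {a + b : a, b ∈ A}. With |A| = 7, there are |A|^2 = 49 ordered sum pairs; collecting distinct values, A + A = {-38, -37, -36, -23, -22, -21, -20, -12, -11, -10, -8, -6, -5, -4, 3, 4, 5, 6, 10, 12, 14, 15, 16, 21, 22, 28}, so |A + A| = 26. Thus K = 26/7. For comparison, the minimum possible |A + A| over all 7-element sets is 2·7 − 1 = 13 (so min K = 13/7), attained only by arithmetic progressions.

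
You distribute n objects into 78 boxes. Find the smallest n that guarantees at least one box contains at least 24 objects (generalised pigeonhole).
n = (24 − 1)·78 + 1 = 1795

By the generalised pigeonhole principle, to guarantee some box contains ≥ r objects we need more than (r − 1) · k objects total. Threshold: n = (r − 1) · k + 1. With r = 24 and k = 78: n = 23 · 78 + 1 = 1794 + 1 = 1795. For n = 1794 = 23 · 78, we can put exactly 23 objects in every box, avoiding 24 in any single one — so 1795 is tight.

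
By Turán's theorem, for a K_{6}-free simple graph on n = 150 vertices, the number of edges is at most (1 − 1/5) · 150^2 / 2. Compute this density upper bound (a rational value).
Turán density bound = (4/5) · 150^2/2 = 9000

Turán's theorem: ex(n, K_{r+1}) is achieved by the complete r-partite Turán graph T(n, r) with parts as balanced as possible, and is at most (1 − 1/r) · n^2/2. For r = 5, n = 150: the density bound is (4/5) · 22500/2 = 9000. Since 5 ∣ 150, the Turán graph T(150, 5) has parts of equal size 30, and its edge count e(T(150, 5)) = 9000 attains the density bound exactly.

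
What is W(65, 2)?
W(65, 2) = 65 + 1 = 66

A 2-term AP is any pair of integers, so a monochromatic 2-AP exists iff some colour is used at least twice. With 65 colours, the colouring i ↦ i on {1, ..., 65} uses each colour once, avoiding any monochromatic pair, so W(65, 2) > 65. For {1, ..., 66}, pigeonhole forces two integers of the same colour, which form a monochromatic 2-AP. Hence W(65, 2) = 66.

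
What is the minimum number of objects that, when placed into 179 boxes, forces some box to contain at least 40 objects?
n = (40 − 1)·179 + 1 = 6982

By the generalised pigeonhole principle, to guarantee some box contains ≥ r objects we need more than (r − 1) · k objects total. Threshold: n = (r − 1) · k + 1. With r = 40 and k = 179: n = 39 · 179 + 1 = 6981 + 1 = 6982. For n = 6981 = 39 · 179, we can put exactly 39 objects in every box, avoiding 40 in any single one — so 6982 is tight.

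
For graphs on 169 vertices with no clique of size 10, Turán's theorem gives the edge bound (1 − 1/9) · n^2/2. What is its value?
Turán density bound = (8/9) · 169^2/2 = 114244/9 ≈ 12693.7778

Turán's theorem: ex(n, K_{r+1}) is achieved by the complete r-partite Turán graph T(n, r) with parts as balanced as possible, and is at most (1 − 1/r) · n^2/2. For r = 9, n = 169: the density bound is (8/9) · 28561/2 = 114244/9 ≈ 12693.7778. The integer-valued extremum is e(T(169, 9)) = 12693, which is strictly less than the density bound 114244/9 since 9 ∤ 169 (the parts of T(169, 9) cannot all be equal).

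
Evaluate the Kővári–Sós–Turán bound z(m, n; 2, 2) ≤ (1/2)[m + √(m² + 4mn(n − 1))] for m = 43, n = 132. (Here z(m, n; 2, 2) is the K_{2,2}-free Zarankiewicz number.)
z(43, 132; 2, 2) ≤ (1/2)[43 + √(43² + 4·43·132·131)] = (1/2)[43 + √2976073] = 884.0649

Kővári–Sós–Turán: let r_1, ..., r_43 be the row sums and z = Σ r_i the total number of 1s. Each pair of columns can share at most one row with both entries 1 (else a 2×2 all-ones block appears), so Σ_i C(r_i, 2) ≤ C(132, 2) = 8646. By convexity Σ_i C(r_i, 2) ≥ 43·C(z/43, 2) = z(z − 43)/(2·43), giving z² − 43z − 43·132·131 ≤ 0 and hence z ≤ (1/2)[43 + √(1849 + 4·743556)] = (1/2)[43 + √2976073] ≈ (1/2)(43 + 1725.1299) = 884.0649.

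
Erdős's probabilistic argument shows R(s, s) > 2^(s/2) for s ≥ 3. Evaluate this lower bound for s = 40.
2^(40/2) = 1048576; so R(40, 40) > 1048576

Colour each edge of K_n uniformly at random with red/blue. The expected number of monochromatic K_40 is C(n, 40) · 2 · 2^(−C(40,2)). If C(n, 40) · 2^(1 − C(40,2)) < 1, then with positive probability no monochromatic K_40 exists, so R(40, 40) > n. The standard estimate C(n, 40) ≤ n^40/40! shows this inequality holds whenever n ≤ 2^(40/2) (since 40! · 2^(C(40,2) − 1) > 2^(40^2/2) ≥ n^40). Hence R(40, 40) > 2^(40/2) = 1048576.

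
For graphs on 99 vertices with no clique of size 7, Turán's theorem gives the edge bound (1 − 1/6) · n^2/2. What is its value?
Turán density bound = (5/6) · 99^2/2 = 16335/4 ≈ 4083.75

Turán's theorem: ex(n, K_{r+1}) is achieved by the complete r-partite Turán graph T(n, r) with parts as balanced as possible, and is at most (1 − 1/r) · n^2/2. For r = 6, n = 99: the density bound is (5/6) · 9801/2 = 16335/4 ≈ 4083.75. The integer-valued extremum is e(T(99, 6)) = 4083, which is strictly less than the density bound 16335/4 since 6 ∤ 99 (the parts of T(99, 6) cannot all be equal).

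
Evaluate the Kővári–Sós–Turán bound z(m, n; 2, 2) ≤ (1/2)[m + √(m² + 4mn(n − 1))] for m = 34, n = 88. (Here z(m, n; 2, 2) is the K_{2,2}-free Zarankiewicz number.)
z(34, 88; 2, 2) ≤ (1/2)[34 + √(34² + 4·34·88·87)] = (1/2)[34 + √1042372] = 527.4831

Kővári–Sós–Turán: let r_1, ..., r_34 be the row sums and z = Σ r_i the total number of 1s. Each pair of columns can share at most one row with both entries 1 (else a 2×2 all-ones block appears), so Σ_i C(r_i, 2) ≤ C(88, 2) = 3828. By convexity Σ_i C(r_i, 2) ≥ 34·C(z/34, 2) = z(z − 34)/(2·34), giving z² − 34z − 34·88·87 ≤ 0 and hence z ≤ (1/2)[34 + √(1156 + 4·260304)] = (1/2)[34 + √1042372] ≈ (1/2)(34 + 1020.9662) = 527.4831.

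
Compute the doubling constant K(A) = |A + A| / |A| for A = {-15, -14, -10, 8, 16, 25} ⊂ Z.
K = |A + A| / |A| = 21/6 = 7/2

Enumerate A + A = {a + b : a, b ∈ A}. With |A| = 6, there are |A|^2 = 36 ordered sum pairs; collecting distinct values, A + A = {-30, -29, -28, -25, -24, -20, -7, -6, -2, 1, 2, 6, 10, 11, 15, 16, 24, 32, 33, 41, 50}, so |A + A| = 21. Thus K = 21/6 = 7/2. For comparison, the minimum possible |A + A| over all 6-element sets is 2·6 − 1 = 11 (so min K = 11/6), attained only by arithmetic progressions.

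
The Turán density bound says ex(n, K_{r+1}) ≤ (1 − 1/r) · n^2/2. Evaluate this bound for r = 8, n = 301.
Turán density bound = (7/8) · 301^2/2 = 634207/16 ≈ 39637.9375

Turán's theorem: ex(n, K_{r+1}) is achieved by the complete r-partite Turán graph T(n, r) with parts as balanced as possible, and is at most (1 − 1/r) · n^2/2. For r = 8, n = 301: the density bound is (7/8) · 90601/2 = 634207/16 ≈ 39637.9375. The integer-valued extremum is e(T(301, 8)) = 39637, which is strictly less than the density bound 634207/16 since 8 ∤ 301 (the parts of T(301, 8) cannot all be equal).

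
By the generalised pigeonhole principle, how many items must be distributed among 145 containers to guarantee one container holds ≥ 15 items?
n = (15 − 1)·145 + 1 = 2031

By the generalised pigeonhole principle, to guarantee some box contains ≥ r objects we need more than (r − 1) · k objects total. Threshold: n = (r − 1) · k + 1. With r = 15 and k = 145: n = 14 · 145 + 1 = 2030 + 1 = 2031. For n = 2030 = 14 · 145, we can put exactly 14 objects in every box, avoiding 15 in any single one — so 2031 is tight.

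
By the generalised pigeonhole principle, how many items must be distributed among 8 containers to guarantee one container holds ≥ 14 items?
n = (14 − 1)·8 + 1 = 105

By the generalised pigeonhole principle, to guarantee some box contains ≥ r objects we need more than (r − 1) · k objects total. Threshold: n = (r − 1) · k + 1. With r = 14 and k = 8: n = 13 · 8 + 1 = 104 + 1 = 105. For n = 104 = 13 · 8, we can put exactly 13 objects in every box, avoiding 14 in any single one — so 105 is tight.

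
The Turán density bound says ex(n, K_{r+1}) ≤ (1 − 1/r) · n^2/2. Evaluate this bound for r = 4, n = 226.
Turán density bound = (3/4) · 226^2/2 = 38307/2 ≈ 19153.5

Turán's theorem: ex(n, K_{r+1}) is achieved by the complete r-partite Turán graph T(n, r) with parts as balanced as possible, and is at most (1 − 1/r) · n^2/2. For r = 4, n = 226: the density bound is (3/4) · 51076/2 = 38307/2 ≈ 19153.5. The integer-valued extremum is e(T(226, 4)) = 19153, which is strictly less than the density bound 38307/2 since 4 ∤ 226 (the parts of T(226, 4) cannot all be equal).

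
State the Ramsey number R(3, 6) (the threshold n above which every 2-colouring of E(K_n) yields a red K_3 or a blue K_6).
R(3, 6) = 18

Lower bound: an explicit 2-colouring of K_{17} (typically a Paley-type or other structured construction) avoids a red K_3 and a blue K_6, showing R(3, 6) > 17.
Upper bound: the simple Erdős–Szekeres recurrence only gives R(3, 6) ≤ 20; the tight bound R(3, 6) ≤ 18 requires a sharper case analysis (or computer search) of 2-colourings of K_{18}.
Hence R(3, 6) = 18.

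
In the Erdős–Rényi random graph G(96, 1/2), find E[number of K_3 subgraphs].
E[# K_3] = C(96, 3) · (1/2)^C(3, 2) = 142880 / 2^3 = 17860

For each 3-subset S of vertices (there are C(96, 3) = 142880 such S), let X_S = 1 if S induces a K_3 (all C(3, 2) = 3 edges present). Then P(X_S = 1) = (1/2)^3 = 1/8. By linearity of expectation, E[# K_3] = C(96, 3) · (1/2)^3 = 142880 / 8 = 17860.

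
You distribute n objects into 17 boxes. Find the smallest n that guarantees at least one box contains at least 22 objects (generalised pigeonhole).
n = (22 − 1)·17 + 1 = 358

By the generalised pigeonhole principle, to guarantee some box contains ≥ r objects we need more than (r − 1) · k objects total. Threshold: n = (r − 1) · k + 1. With r = 22 and k = 17: n = 21 · 17 + 1 = 357 + 1 = 358. For n = 357 = 21 · 17, we can put exactly 21 objects in every box, avoiding 22 in any single one — so 358 is tight.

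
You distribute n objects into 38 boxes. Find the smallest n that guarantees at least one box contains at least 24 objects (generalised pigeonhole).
n = (24 − 1)·38 + 1 = 875

By the generalised pigeonhole principle, to guarantee some box contains ≥ r objects we need more than (r − 1) · k objects total. Threshold: n = (r − 1) · k + 1. With r = 24 and k = 38: n = 23 · 38 + 1 = 874 + 1 = 875. For n = 874 = 23 · 38, we can put exactly 23 objects in every box, avoiding 24 in any single one — so 875 is tight.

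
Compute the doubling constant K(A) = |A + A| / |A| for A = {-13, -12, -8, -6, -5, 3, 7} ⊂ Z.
K = |A + A| / |A| = 25/7

Enumerate A + A = {a + b : a, b ∈ A}. With |A| = 7, there are |A|^2 = 49 ordered sum pairs; collecting distinct values, A + A = {-26, -25, -24, -21, -20, -19, -18, -17, -16, -14, -13, -12, -11, -10, -9, -6, -5, -3, -2, -1, 1, 2, 6, 10, 14}, so |A + A| = 25. Thus K = 25/7. For comparison, the minimum possible |A + A| over all 7-element sets is 2·7 − 1 = 13 (so min K = 13/7), attained only by arithmetic progressions.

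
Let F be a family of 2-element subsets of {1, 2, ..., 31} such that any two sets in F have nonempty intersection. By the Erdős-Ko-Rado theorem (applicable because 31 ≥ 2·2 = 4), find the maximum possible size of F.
max |F| = C(30, 1) = 30

Erdős-Ko-Rado (1961): when n ≥ 2k, max |F| = C(n−1, k−1). The bound is attained by the star {A : i ∈ A} for any fixed i ∈ [n]. Here C(31−1, 2−1) = C(30, 1) = 30.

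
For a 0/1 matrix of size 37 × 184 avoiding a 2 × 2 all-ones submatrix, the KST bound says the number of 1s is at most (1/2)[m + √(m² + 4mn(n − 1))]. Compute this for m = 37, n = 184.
z(37, 184; 2, 2) ≤ (1/2)[37 + √(37² + 4·37·184·183)] = (1/2)[37 + √4984825] = 1134.8361

Kővári–Sós–Turán: let r_1, ..., r_37 be the row sums and z = Σ r_i the total number of 1s. Each pair of columns can share at most one row with both entries 1 (else a 2×2 all-ones block appears), so Σ_i C(r_i, 2) ≤ C(184, 2) = 16836. By convexity Σ_i C(r_i, 2) ≥ 37·C(z/37, 2) = z(z − 37)/(2·37), giving z² − 37z − 37·184·183 ≤ 0 and hence z ≤ (1/2)[37 + √(1369 + 4·1245864)] = (1/2)[37 + √4984825] ≈ (1/2)(37 + 2232.6722) = 1134.8361.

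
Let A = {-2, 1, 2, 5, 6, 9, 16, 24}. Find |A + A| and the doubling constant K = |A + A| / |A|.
K = |A + A| / |A| = 26/8 = 13/4

Enumerate A + A = {a + b : a, b ∈ A}. With |A| = 8, there are |A|^2 = 64 ordered sum pairs; collecting distinct values, A + A = {-4, -1, 0, 2, 3, 4, 6, 7, 8, 10, 11, 12, 14, 15, 17, 18, 21, 22, 25, 26, 29, 30, 32, 33, 40, 48}, so |A + A| = 26. Thus K = 26/8 = 13/4. For comparison, the minimum possible |A + A| over all 8-element sets is 2·8 − 1 = 15 (so min K = 15/8), attained only by arithmetic progressions.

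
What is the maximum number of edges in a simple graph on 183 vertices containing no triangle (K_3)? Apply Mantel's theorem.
ex(183, K_3) = ⌊183^2/4⌋ = 8372

Mantel (1907): a triangle-free graph on n vertices has at most ⌊n^2/4⌋ edges, with equality for the complete bipartite graph K_{⌊n/2⌋, ⌈n/2⌉}. For n = 183: ⌊183^2/4⌋ = ⌊33489/4⌋ = 8372. The extremal graph is K_{91, 92}, which has 91·92 = 8372 edges.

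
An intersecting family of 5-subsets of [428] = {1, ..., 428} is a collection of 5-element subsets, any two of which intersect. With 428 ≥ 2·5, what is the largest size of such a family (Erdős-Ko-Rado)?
max |F| = C(427, 4) = 1365780850

Erdős-Ko-Rado (1961): when n ≥ 2k, max |F| = C(n−1, k−1). The bound is attained by the star {A : i ∈ A} for any fixed i ∈ [n]. Here C(428−1, 5−1) = C(427, 4) = 1365780850.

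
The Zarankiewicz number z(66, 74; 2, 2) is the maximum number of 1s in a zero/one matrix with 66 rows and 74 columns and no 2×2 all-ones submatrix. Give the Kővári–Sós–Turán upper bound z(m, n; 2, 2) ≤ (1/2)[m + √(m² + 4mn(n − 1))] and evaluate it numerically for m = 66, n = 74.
z(66, 74; 2, 2) ≤ (1/2)[66 + √(66² + 4·66·74·73)] = (1/2)[66 + √1430484] = 631.0142

Kővári–Sós–Turán: let r_1, ..., r_66 be the row sums and z = Σ r_i the total number of 1s. Each pair of columns can share at most one row with both entries 1 (else a 2×2 all-ones block appears), so Σ_i C(r_i, 2) ≤ C(74, 2) = 2701. By convexity Σ_i C(r_i, 2) ≥ 66·C(z/66, 2) = z(z − 66)/(2·66), giving z² − 66z − 66·74·73 ≤ 0 and hence z ≤ (1/2)[66 + √(4356 + 4·356532)] = (1/2)[66 + √1430484] ≈ (1/2)(66 + 1196.0284) = 631.0142.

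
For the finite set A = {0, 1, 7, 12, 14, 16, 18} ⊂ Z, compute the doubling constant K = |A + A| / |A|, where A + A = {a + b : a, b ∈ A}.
K = |A + A| / |A| = 23/7

Enumerate A + A = {a + b : a, b ∈ A}. With |A| = 7, there are |A|^2 = 49 ordered sum pairs; collecting distinct values, A + A = {0, 1, 2, 7, 8, 12, 13, 14, 15, 16, 17, 18, 19, 21, 23, 24, 25, 26, 28, 30, 32, 34, 36}, so |A + A| = 23. Thus K = 23/7. For comparison, the minimum possible |A + A| over all 7-element sets is 2·7 − 1 = 13 (so min K = 13/7), attained only by arithmetic progressions.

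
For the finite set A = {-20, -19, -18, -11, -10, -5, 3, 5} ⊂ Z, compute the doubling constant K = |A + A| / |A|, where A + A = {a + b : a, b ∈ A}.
K = |A + A| / |A| = 30/8 = 15/4

Enumerate A + A = {a + b : a, b ∈ A}. With |A| = 8, there are |A|^2 = 64 ordered sum pairs; collecting distinct values, A + A = {-40, -39, -38, -37, -36, -31, -30, -29, -28, -25, -24, -23, -22, -21, -20, -17, -16, -15, -14, -13, -10, -8, -7, -6, -5, -2, 0, 6, 8, 10}, so |A + A| = 30. Thus K = 30/8 = 15/4. For comparison, the minimum possible |A + A| over all 8-element sets is 2·8 − 1 = 15 (so min K = 15/8), attained only by arithmetic progressions.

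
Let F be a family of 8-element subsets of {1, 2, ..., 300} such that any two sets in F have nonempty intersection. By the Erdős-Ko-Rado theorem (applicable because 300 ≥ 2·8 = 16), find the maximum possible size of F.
max |F| = C(299, 7) = 39494993171634

The Erdős-Ko-Rado theorem states: for n ≥ 2k, an intersecting family of k-subsets of an n-element set has size at most C(n − 1, k − 1), with equality for 'star' families {A ⊆ [n] : |A| = k, i ∈ A} (fix an element i). For n = 300, k = 8: C(299, 7) = 39494993171634.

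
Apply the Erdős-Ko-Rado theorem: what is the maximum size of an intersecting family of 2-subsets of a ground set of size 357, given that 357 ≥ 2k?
max |F| = C(356, 1) = 356

The Erdős-Ko-Rado theorem states: for n ≥ 2k, an intersecting family of k-subsets of an n-element set has size at most C(n − 1, k − 1), with equality for 'star' families {A ⊆ [n] : |A| = k, i ∈ A} (fix an element i). For n = 357, k = 2: C(356, 1) = 356.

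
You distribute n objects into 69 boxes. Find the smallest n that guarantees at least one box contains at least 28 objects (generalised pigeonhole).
n = (28 − 1)·69 + 1 = 1864

By the generalised pigeonhole principle, to guarantee some box contains ≥ r objects we need more than (r − 1) · k objects total. Threshold: n = (r − 1) · k + 1. With r = 28 and k = 69: n = 27 · 69 + 1 = 1863 + 1 = 1864. For n = 1863 = 27 · 69, we can put exactly 27 objects in every box, avoiding 28 in any single one — so 1864 is tight.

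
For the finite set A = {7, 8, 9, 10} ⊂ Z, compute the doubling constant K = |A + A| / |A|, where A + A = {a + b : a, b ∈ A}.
K = |A + A| / |A| = 7/4

Enumerate A + A = {a + b : a, b ∈ A}. With |A| = 4, there are |A|^2 = 16 ordered sum pairs; collecting distinct values, A + A = {14, 15, 16, 17, 18, 19, 20}, so |A + A| = 7. Thus K = 7/4. Here |A + A| = 2|A| − 1 = 7, the minimum possible — so K = 7/4 is minimal, which holds iff A is an arithmetic progression.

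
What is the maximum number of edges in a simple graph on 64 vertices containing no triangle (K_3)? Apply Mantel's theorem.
ex(64, K_3) = ⌊64^2/4⌋ = 1024

Mantel (1907): a triangle-free graph on n vertices has at most ⌊n^2/4⌋ edges, with equality for the complete bipartite graph K_{⌊n/2⌋, ⌈n/2⌉}. For n = 64: ⌊64^2/4⌋ = ⌊4096/4⌋ = 1024. The extremal graph is K_{32, 32}, which has 32·32 = 1024 edges.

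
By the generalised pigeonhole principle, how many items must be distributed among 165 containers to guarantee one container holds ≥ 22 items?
n = (22 − 1)·165 + 1 = 3466

By the generalised pigeonhole principle, to guarantee some box contains ≥ r objects we need more than (r − 1) · k objects total. Threshold: n = (r − 1) · k + 1. With r = 22 and k = 165: n = 21 · 165 + 1 = 3465 + 1 = 3466. For n = 3465 = 21 · 165, we can put exactly 21 objects in every box, avoiding 22 in any single one — so 3466 is tight.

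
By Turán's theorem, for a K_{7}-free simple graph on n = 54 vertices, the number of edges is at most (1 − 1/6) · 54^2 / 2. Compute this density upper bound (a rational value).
Turán density bound = (5/6) · 54^2/2 = 1215

Turán's theorem: ex(n, K_{r+1}) is achieved by the complete r-partite Turán graph T(n, r) with parts as balanced as possible, and is at most (1 − 1/r) · n^2/2. For r = 6, n = 54: the density bound is (5/6) · 2916/2 = 1215. Since 6 ∣ 54, the Turán graph T(54, 6) has parts of equal size 9, and its edge count e(T(54, 6)) = 1215 attains the density bound exactly.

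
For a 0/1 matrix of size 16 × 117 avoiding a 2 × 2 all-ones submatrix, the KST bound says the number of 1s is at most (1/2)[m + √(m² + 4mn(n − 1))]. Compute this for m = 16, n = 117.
z(16, 117; 2, 2) ≤ (1/2)[16 + √(16² + 4·16·117·116)] = (1/2)[16 + √868864] = 474.0644

Kővári–Sós–Turán: let r_1, ..., r_16 be the row sums and z = Σ r_i the total number of 1s. Each pair of columns can share at most one row with both entries 1 (else a 2×2 all-ones block appears), so Σ_i C(r_i, 2) ≤ C(117, 2) = 6786. By convexity Σ_i C(r_i, 2) ≥ 16·C(z/16, 2) = z(z − 16)/(2·16), giving z² − 16z − 16·117·116 ≤ 0 and hence z ≤ (1/2)[16 + √(256 + 4·217152)] = (1/2)[16 + √868864] ≈ (1/2)(16 + 932.1287) = 474.0644.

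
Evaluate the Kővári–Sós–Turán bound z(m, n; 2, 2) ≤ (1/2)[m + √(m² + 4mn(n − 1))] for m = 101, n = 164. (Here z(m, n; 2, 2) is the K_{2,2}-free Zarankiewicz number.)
z(101, 164; 2, 2) ≤ (1/2)[101 + √(101² + 4·101·164·163)] = (1/2)[101 + √10809929] = 1694.4228

Kővári–Sós–Turán: let r_1, ..., r_101 be the row sums and z = Σ r_i the total number of 1s. Each pair of columns can share at most one row with both entries 1 (else a 2×2 all-ones block appears), so Σ_i C(r_i, 2) ≤ C(164, 2) = 13366. By convexity Σ_i C(r_i, 2) ≥ 101·C(z/101, 2) = z(z − 101)/(2·101), giving z² − 101z − 101·164·163 ≤ 0 and hence z ≤ (1/2)[101 + √(10201 + 4·2699932)] = (1/2)[101 + √10809929] ≈ (1/2)(101 + 3287.8456) = 1694.4228.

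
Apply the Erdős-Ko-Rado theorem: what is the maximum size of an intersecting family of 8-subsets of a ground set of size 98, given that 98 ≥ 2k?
max |F| = C(97, 7) = 12846240784

The Erdős-Ko-Rado theorem states: for n ≥ 2k, an intersecting family of k-subsets of an n-element set has size at most C(n − 1, k − 1), with equality for 'star' families {A ⊆ [n] : |A| = k, i ∈ A} (fix an element i). For n = 98, k = 8: C(97, 7) = 12846240784.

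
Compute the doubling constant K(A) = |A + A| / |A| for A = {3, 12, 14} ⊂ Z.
K = |A + A| / |A| = 6/3 = 2

Enumerate A + A = {a + b : a, b ∈ A}. With |A| = 3, there are |A|^2 = 9 ordered sum pairs; collecting distinct values, A + A = {6, 15, 17, 24, 26, 28}, so |A + A| = 6. Thus K = 6/3 = 2. For comparison, the minimum possible |A + A| over all 3-element sets is 2·3 − 1 = 5 (so min K = 5/3), attained only by arithmetic progressions.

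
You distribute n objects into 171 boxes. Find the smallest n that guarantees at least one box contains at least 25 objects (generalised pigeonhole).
n = (25 − 1)·171 + 1 = 4105

By the generalised pigeonhole principle, to guarantee some box contains ≥ r objects we need more than (r − 1) · k objects total. Threshold: n = (r − 1) · k + 1. With r = 25 and k = 171: n = 24 · 171 + 1 = 4104 + 1 = 4105. For n = 4104 = 24 · 171, we can put exactly 24 objects in every box, avoiding 25 in any single one — so 4105 is tight.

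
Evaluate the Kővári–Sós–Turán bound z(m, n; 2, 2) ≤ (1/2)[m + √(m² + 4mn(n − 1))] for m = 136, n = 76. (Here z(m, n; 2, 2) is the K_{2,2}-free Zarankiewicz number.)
z(136, 76; 2, 2) ≤ (1/2)[136 + √(136² + 4·136·76·75)] = (1/2)[136 + √3119296] = 951.0764

Kővári–Sós–Turán: let r_1, ..., r_136 be the row sums and z = Σ r_i the total number of 1s. Each pair of columns can share at most one row with both entries 1 (else a 2×2 all-ones block appears), so Σ_i C(r_i, 2) ≤ C(76, 2) = 2850. By convexity Σ_i C(r_i, 2) ≥ 136·C(z/136, 2) = z(z − 136)/(2·136), giving z² − 136z − 136·76·75 ≤ 0 and hence z ≤ (1/2)[136 + √(18496 + 4·775200)] = (1/2)[136 + √3119296] ≈ (1/2)(136 + 1766.1529) = 951.0764.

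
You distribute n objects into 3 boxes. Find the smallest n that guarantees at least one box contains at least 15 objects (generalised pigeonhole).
n = (15 − 1)·3 + 1 = 43

By the generalised pigeonhole principle, to guarantee some box contains ≥ r objects we need more than (r − 1) · k objects total. Threshold: n = (r − 1) · k + 1. With r = 15 and k = 3: n = 14 · 3 + 1 = 42 + 1 = 43. For n = 42 = 14 · 3, we can put exactly 14 objects in every box, avoiding 15 in any single one — so 43 is tight.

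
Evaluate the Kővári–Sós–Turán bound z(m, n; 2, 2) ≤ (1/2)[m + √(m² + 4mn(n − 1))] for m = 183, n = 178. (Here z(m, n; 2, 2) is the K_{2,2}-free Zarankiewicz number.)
z(183, 178; 2, 2) ≤ (1/2)[183 + √(183² + 4·183·178·177)] = (1/2)[183 + √23095881] = 2494.4087

Kővári–Sós–Turán: let r_1, ..., r_183 be the row sums and z = Σ r_i the total number of 1s. Each pair of columns can share at most one row with both entries 1 (else a 2×2 all-ones block appears), so Σ_i C(r_i, 2) ≤ C(178, 2) = 15753. By convexity Σ_i C(r_i, 2) ≥ 183·C(z/183, 2) = z(z − 183)/(2·183), giving z² − 183z − 183·178·177 ≤ 0 and hence z ≤ (1/2)[183 + √(33489 + 4·5765598)] = (1/2)[183 + √23095881] ≈ (1/2)(183 + 4805.8174) = 2494.4087.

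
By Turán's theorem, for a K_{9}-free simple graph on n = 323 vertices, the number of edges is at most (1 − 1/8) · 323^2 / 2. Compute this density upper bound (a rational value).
Turán density bound = (7/8) · 323^2/2 = 730303/16 ≈ 45643.9375

Turán's theorem: ex(n, K_{r+1}) is achieved by the complete r-partite Turán graph T(n, r) with parts as balanced as possible, and is at most (1 − 1/r) · n^2/2. For r = 8, n = 323: the density bound is (7/8) · 104329/2 = 730303/16 ≈ 45643.9375. The integer-valued extremum is e(T(323, 8)) = 45643, which is strictly less than the density bound 730303/16 since 8 ∤ 323 (the parts of T(323, 8) cannot all be equal).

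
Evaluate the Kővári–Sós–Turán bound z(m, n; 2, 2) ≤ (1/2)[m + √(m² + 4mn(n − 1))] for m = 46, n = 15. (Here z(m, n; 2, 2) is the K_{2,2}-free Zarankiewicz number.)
z(46, 15; 2, 2) ≤ (1/2)[46 + √(46² + 4·46·15·14)] = (1/2)[46 + √40756] = 123.9406

Kővári–Sós–Turán: let r_1, ..., r_46 be the row sums and z = Σ r_i the total number of 1s. Each pair of columns can share at most one row with both entries 1 (else a 2×2 all-ones block appears), so Σ_i C(r_i, 2) ≤ C(15, 2) = 105. By convexity Σ_i C(r_i, 2) ≥ 46·C(z/46, 2) = z(z − 46)/(2·46), giving z² − 46z − 46·15·14 ≤ 0 and hence z ≤ (1/2)[46 + √(2116 + 4·9660)] = (1/2)[46 + √40756] ≈ (1/2)(46 + 201.8812) = 123.9406.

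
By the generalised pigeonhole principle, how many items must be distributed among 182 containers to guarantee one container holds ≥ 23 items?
n = (23 − 1)·182 + 1 = 4005

By the generalised pigeonhole principle, to guarantee some box contains ≥ r objects we need more than (r − 1) · k objects total. Threshold: n = (r − 1) · k + 1. With r = 23 and k = 182: n = 22 · 182 + 1 = 4004 + 1 = 4005. For n = 4004 = 22 · 182, we can put exactly 22 objects in every box, avoiding 23 in any single one — so 4005 is tight.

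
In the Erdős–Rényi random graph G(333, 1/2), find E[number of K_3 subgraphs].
E[# K_3] = C(333, 3) · (1/2)^C(3, 2) = 6099006 / 2^3 = 3049503/4 = 762375.75

For each 3-subset S of vertices (there are C(333, 3) = 6099006 such S), let X_S = 1 if S induces a K_3 (all C(3, 2) = 3 edges present). Then P(X_S = 1) = (1/2)^3 = 1/8. By linearity of expectation, E[# K_3] = C(333, 3) · (1/2)^3 = 6099006 / 8 = 3049503/4 = 762375.75.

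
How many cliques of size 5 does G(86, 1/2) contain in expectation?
E[# K_5] = C(86, 5) · (1/2)^C(5, 2) = 34826302 / 2^10 = 17413151/512 ≈ 34010.060547

For each 5-subset S of vertices (there are C(86, 5) = 34826302 such S), let X_S = 1 if S induces a K_5 (all C(5, 2) = 10 edges present). Then P(X_S = 1) = (1/2)^10 = 1/1024. By linearity of expectation, E[# K_5] = C(86, 5) · (1/2)^10 = 34826302 / 1024 = 17413151/512 ≈ 34010.060547.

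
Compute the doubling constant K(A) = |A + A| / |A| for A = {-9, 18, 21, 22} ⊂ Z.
K = |A + A| / |A| = 10/4 = 5/2

Enumerate A + A = {a + b : a, b ∈ A}. With |A| = 4, there are |A|^2 = 16 ordered sum pairs; collecting distinct values, A + A = {-18, 9, 12, 13, 36, 39, 40, 42, 43, 44}, so |A + A| = 10. Thus K = 10/4 = 5/2. For comparison, the minimum possible |A + A| over all 4-element sets is 2·4 − 1 = 7 (so min K = 7/4), attained only by arithmetic progressions.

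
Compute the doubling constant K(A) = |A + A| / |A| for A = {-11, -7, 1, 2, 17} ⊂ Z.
K = |A + A| / |A| = 15/5 = 3

Enumerate A + A = {a + b : a, b ∈ A}. With |A| = 5, there are |A|^2 = 25 ordered sum pairs; collecting distinct values, A + A = {-22, -18, -14, -10, -9, -6, -5, 2, 3, 4, 6, 10, 18, 19, 34}, so |A + A| = 15. Thus K = 15/5 = 3. For comparison, the minimum possible |A + A| over all 5-element sets is 2·5 − 1 = 9 (so min K = 9/5), attained only by arithmetic progressions.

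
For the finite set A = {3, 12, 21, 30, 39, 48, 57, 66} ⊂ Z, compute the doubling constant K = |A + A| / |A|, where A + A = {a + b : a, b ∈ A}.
K = |A + A| / |A| = 15/8

Enumerate A + A = {a + b : a, b ∈ A}. With |A| = 8, there are |A|^2 = 64 ordered sum pairs; collecting distinct values, A + A = {6, 15, 24, 33, 42, 51, 60, 69, 78, 87, 96, 105, 114, 123, 132}, so |A + A| = 15. Thus K = 15/8. Here |A + A| = 2|A| − 1 = 15, the minimum possible — so K = 15/8 is minimal, which holds iff A is an arithmetic progression.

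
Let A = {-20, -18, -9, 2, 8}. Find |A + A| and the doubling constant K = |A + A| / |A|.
K = |A + A| / |A| = 14/5

Enumerate A + A = {a + b : a, b ∈ A}. With |A| = 5, there are |A|^2 = 25 ordered sum pairs; collecting distinct values, A + A = {-40, -38, -36, -29, -27, -18, -16, -12, -10, -7, -1, 4, 10, 16}, so |A + A| = 14. Thus K = 14/5. For comparison, the minimum possible |A + A| over all 5-element sets is 2·5 − 1 = 9 (so min K = 9/5), attained only by arithmetic progressions.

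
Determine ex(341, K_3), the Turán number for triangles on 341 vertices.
ex(341, K_3) = ⌊341^2/4⌋ = 29070

Mantel (1907): a triangle-free graph on n vertices has at most ⌊n^2/4⌋ edges, with equality for the complete bipartite graph K_{⌊n/2⌋, ⌈n/2⌉}. For n = 341: ⌊341^2/4⌋ = ⌊116281/4⌋ = 29070. The extremal graph is K_{170, 171}, which has 170·171 = 29070 edges.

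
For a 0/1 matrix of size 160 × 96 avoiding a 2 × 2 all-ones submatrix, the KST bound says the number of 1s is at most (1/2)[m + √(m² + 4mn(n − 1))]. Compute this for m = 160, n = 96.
z(160, 96; 2, 2) ≤ (1/2)[160 + √(160² + 4·160·96·95)] = (1/2)[160 + √5862400] = 1290.6197

Kővári–Sós–Turán: let r_1, ..., r_160 be the row sums and z = Σ r_i the total number of 1s. Each pair of columns can share at most one row with both entries 1 (else a 2×2 all-ones block appears), so Σ_i C(r_i, 2) ≤ C(96, 2) = 4560. By convexity Σ_i C(r_i, 2) ≥ 160·C(z/160, 2) = z(z − 160)/(2·160), giving z² − 160z − 160·96·95 ≤ 0 and hence z ≤ (1/2)[160 + √(25600 + 4·1459200)] = (1/2)[160 + √5862400] ≈ (1/2)(160 + 2421.2394) = 1290.6197.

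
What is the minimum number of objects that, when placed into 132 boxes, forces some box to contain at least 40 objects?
n = (40 − 1)·132 + 1 = 5149

By the generalised pigeonhole principle, to guarantee some box contains ≥ r objects we need more than (r − 1) · k objects total. Threshold: n = (r − 1) · k + 1. With r = 40 and k = 132: n = 39 · 132 + 1 = 5148 + 1 = 5149. For n = 5148 = 39 · 132, we can put exactly 39 objects in every box, avoiding 40 in any single one — so 5149 is tight.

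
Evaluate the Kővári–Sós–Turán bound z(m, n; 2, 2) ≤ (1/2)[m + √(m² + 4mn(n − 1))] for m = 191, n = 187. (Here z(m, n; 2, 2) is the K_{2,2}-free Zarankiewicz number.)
z(191, 187; 2, 2) ≤ (1/2)[191 + √(191² + 4·191·187·186)] = (1/2)[191 + √26609929] = 2674.7406

Kővári–Sós–Turán: let r_1, ..., r_191 be the row sums and z = Σ r_i the total number of 1s. Each pair of columns can share at most one row with both entries 1 (else a 2×2 all-ones block appears), so Σ_i C(r_i, 2) ≤ C(187, 2) = 17391. By convexity Σ_i C(r_i, 2) ≥ 191·C(z/191, 2) = z(z − 191)/(2·191), giving z² − 191z − 191·187·186 ≤ 0 and hence z ≤ (1/2)[191 + √(36481 + 4·6643362)] = (1/2)[191 + √26609929] ≈ (1/2)(191 + 5158.4813) = 2674.7406.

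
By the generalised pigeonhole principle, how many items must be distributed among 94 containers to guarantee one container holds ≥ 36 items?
n = (36 − 1)·94 + 1 = 3291

By the generalised pigeonhole principle, to guarantee some box contains ≥ r objects we need more than (r − 1) · k objects total. Threshold: n = (r − 1) · k + 1. With r = 36 and k = 94: n = 35 · 94 + 1 = 3290 + 1 = 3291. For n = 3290 = 35 · 94, we can put exactly 35 objects in every box, avoiding 36 in any single one — so 3291 is tight.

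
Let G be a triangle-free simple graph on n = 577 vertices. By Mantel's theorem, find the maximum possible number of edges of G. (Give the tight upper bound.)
ex(577, K_3) = ⌊577^2/4⌋ = 83232

Mantel (1907): a triangle-free graph on n vertices has at most ⌊n^2/4⌋ edges, with equality for the complete bipartite graph K_{⌊n/2⌋, ⌈n/2⌉}. For n = 577: ⌊577^2/4⌋ = ⌊332929/4⌋ = 83232. The extremal graph is K_{288, 289}, which has 288·289 = 83232 edges.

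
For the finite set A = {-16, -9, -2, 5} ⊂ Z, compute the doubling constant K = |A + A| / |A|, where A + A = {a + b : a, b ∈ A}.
K = |A + A| / |A| = 7/4

Enumerate A + A = {a + b : a, b ∈ A}. With |A| = 4, there are |A|^2 = 16 ordered sum pairs; collecting distinct values, A + A = {-32, -25, -18, -11, -4, 3, 10}, so |A + A| = 7. Thus K = 7/4. Here |A + A| = 2|A| − 1 = 7, the minimum possible — so K = 7/4 is minimal, which holds iff A is an arithmetic progression.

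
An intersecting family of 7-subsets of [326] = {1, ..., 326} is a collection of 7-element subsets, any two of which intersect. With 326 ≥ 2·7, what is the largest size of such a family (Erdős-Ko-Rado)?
max |F| = C(325, 6) = 1562461336800

Erdős-Ko-Rado (1961): when n ≥ 2k, max |F| = C(n−1, k−1). The bound is attained by the star {A : i ∈ A} for any fixed i ∈ [n]. Here C(326−1, 7−1) = C(325, 6) = 1562461336800.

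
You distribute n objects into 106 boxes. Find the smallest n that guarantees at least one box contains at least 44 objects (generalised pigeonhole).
n = (44 − 1)·106 + 1 = 4559

By the generalised pigeonhole principle, to guarantee some box contains ≥ r objects we need more than (r − 1) · k objects total. Threshold: n = (r − 1) · k + 1. With r = 44 and k = 106: n = 43 · 106 + 1 = 4558 + 1 = 4559. For n = 4558 = 43 · 106, we can put exactly 43 objects in every box, avoiding 44 in any single one — so 4559 is tight.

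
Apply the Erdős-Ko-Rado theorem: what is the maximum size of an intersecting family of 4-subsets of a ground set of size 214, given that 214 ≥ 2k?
max |F| = C(213, 3) = 1587986

The Erdős-Ko-Rado theorem states: for n ≥ 2k, an intersecting family of k-subsets of an n-element set has size at most C(n − 1, k − 1), with equality for 'star' families {A ⊆ [n] : |A| = k, i ∈ A} (fix an element i). For n = 214, k = 4: C(213, 3) = 1587986.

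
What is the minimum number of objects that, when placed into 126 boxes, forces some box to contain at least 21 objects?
n = (21 − 1)·126 + 1 = 2521

By the generalised pigeonhole principle, to guarantee some box contains ≥ r objects we need more than (r − 1) · k objects total. Threshold: n = (r − 1) · k + 1. With r = 21 and k = 126: n = 20 · 126 + 1 = 2520 + 1 = 2521. For n = 2520 = 20 · 126, we can put exactly 20 objects in every box, avoiding 21 in any single one — so 2521 is tight.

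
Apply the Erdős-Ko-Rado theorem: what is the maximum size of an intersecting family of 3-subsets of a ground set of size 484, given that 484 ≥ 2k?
max |F| = C(483, 2) = 116403

The Erdős-Ko-Rado theorem states: for n ≥ 2k, an intersecting family of k-subsets of an n-element set has size at most C(n − 1, k − 1), with equality for 'star' families {A ⊆ [n] : |A| = k, i ∈ A} (fix an element i). For n = 484, k = 3: C(483, 2) = 116403.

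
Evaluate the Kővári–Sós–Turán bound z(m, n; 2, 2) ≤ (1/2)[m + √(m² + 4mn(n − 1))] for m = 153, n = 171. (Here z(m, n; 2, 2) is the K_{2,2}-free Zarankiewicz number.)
z(153, 171; 2, 2) ≤ (1/2)[153 + √(153² + 4·153·171·170)] = (1/2)[153 + √17814249] = 2186.8465

Kővári–Sós–Turán: let r_1, ..., r_153 be the row sums and z = Σ r_i the total number of 1s. Each pair of columns can share at most one row with both entries 1 (else a 2×2 all-ones block appears), so Σ_i C(r_i, 2) ≤ C(171, 2) = 14535. By convexity Σ_i C(r_i, 2) ≥ 153·C(z/153, 2) = z(z − 153)/(2·153), giving z² − 153z − 153·171·170 ≤ 0 and hence z ≤ (1/2)[153 + √(23409 + 4·4447710)] = (1/2)[153 + √17814249] ≈ (1/2)(153 + 4220.693) = 2186.8465.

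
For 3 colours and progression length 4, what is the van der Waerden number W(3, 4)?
W(3, 4) = 293

W(3, 4) = 293. The lower bound W(3, 4) > 292 comes from an explicit good 3-colouring of [1, 292]; the upper bound W(3, 4) ≤ 293 was verified by exhaustive search over 3-colourings of [1, 293].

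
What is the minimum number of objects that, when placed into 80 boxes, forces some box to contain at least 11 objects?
n = (11 − 1)·80 + 1 = 801

By the generalised pigeonhole principle, to guarantee some box contains ≥ r objects we need more than (r − 1) · k objects total. Threshold: n = (r − 1) · k + 1. With r = 11 and k = 80: n = 10 · 80 + 1 = 800 + 1 = 801. For n = 800 = 10 · 80, we can put exactly 10 objects in every box, avoiding 11 in any single one — so 801 is tight.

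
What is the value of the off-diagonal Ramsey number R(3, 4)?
R(3, 4) = 9

Lower bound: an explicit 2-colouring of K_{8} (typically a Paley-type or other structured construction) avoids a red K_3 and a blue K_4, showing R(3, 4) > 8.
Upper bound: the Erdős–Szekeres recurrence R(r, t') ≤ R(r−1, t') + R(r, t'−1) (with the −1 refinement when both summands are even) yields R(3, 4) ≤ 9.
Hence R(3, 4) = 9.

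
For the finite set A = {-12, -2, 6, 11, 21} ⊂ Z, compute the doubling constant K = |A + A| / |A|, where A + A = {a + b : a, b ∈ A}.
K = |A + A| / |A| = 14/5

Enumerate A + A = {a + b : a, b ∈ A}. With |A| = 5, there are |A|^2 = 25 ordered sum pairs; collecting distinct values, A + A = {-24, -14, -6, -4, -1, 4, 9, 12, 17, 19, 22, 27, 32, 42}, so |A + A| = 14. Thus K = 14/5. For comparison, the minimum possible |A + A| over all 5-element sets is 2·5 − 1 = 9 (so min K = 9/5), attained only by arithmetic progressions.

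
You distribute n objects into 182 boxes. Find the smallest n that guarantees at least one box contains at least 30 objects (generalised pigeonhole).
n = (30 − 1)·182 + 1 = 5279

By the generalised pigeonhole principle, to guarantee some box contains ≥ r objects we need more than (r − 1) · k objects total. Threshold: n = (r − 1) · k + 1. With r = 30 and k = 182: n = 29 · 182 + 1 = 5278 + 1 = 5279. For n = 5278 = 29 · 182, we can put exactly 29 objects in every box, avoiding 30 in any single one — so 5279 is tight.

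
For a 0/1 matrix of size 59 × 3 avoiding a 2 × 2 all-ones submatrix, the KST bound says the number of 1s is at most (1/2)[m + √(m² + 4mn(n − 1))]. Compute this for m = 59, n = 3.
z(59, 3; 2, 2) ≤ (1/2)[59 + √(59² + 4·59·3·2)] = (1/2)[59 + √4897] = 64.4893

Kővári–Sós–Turán: let r_1, ..., r_59 be the row sums and z = Σ r_i the total number of 1s. Each pair of columns can share at most one row with both entries 1 (else a 2×2 all-ones block appears), so Σ_i C(r_i, 2) ≤ C(3, 2) = 3. By convexity Σ_i C(r_i, 2) ≥ 59·C(z/59, 2) = z(z − 59)/(2·59), giving z² − 59z − 59·3·2 ≤ 0 and hence z ≤ (1/2)[59 + √(3481 + 4·354)] = (1/2)[59 + √4897] ≈ (1/2)(59 + 69.9786) = 64.4893.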